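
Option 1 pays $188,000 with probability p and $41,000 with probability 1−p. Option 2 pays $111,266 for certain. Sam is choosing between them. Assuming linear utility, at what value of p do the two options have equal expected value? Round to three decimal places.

p·188000 + (1−p)·41000 = 111266
147000p + 41000 = 111266
p = (111266 − 41000) / 147000

p = 0.478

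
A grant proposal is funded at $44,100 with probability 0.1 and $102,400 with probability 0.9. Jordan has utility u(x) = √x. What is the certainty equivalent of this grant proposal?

$95,481

E[u] = 0.1·√44100 + 0.9·√102400 = 0.1·210 + 0.9·320 = 309
CE = (309)² = 95481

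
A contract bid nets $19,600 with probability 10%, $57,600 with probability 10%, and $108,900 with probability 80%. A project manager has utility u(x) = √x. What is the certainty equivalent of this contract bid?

E[u] = 0.1·√19600 + 0.1·√57600 + 0.8·√108900 = 0.1·140 + 0.1·240 + 0.8·330 = 302
CE = (302)² = 91204

$91,204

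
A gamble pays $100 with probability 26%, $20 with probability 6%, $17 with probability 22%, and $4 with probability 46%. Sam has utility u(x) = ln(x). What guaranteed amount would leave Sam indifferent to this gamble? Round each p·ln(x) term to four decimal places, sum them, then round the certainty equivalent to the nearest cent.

E[u] = 0.26·ln(100) + 0.06·ln(20) + 0.22·ln(17) + 0.46·ln(4) = 1.1973 + 0.1797 + 0.6233 + 0.6377 = 2.6380
CE = e^2.6380 ≈ 13.99

$13.99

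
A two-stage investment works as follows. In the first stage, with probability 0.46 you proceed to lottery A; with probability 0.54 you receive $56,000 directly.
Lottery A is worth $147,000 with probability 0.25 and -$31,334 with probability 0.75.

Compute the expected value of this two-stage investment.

EV(A) = 0.25 × 147000 + 0.75 × (-31334) = 36750 − 23500.5 = 13249.5
Branch B: 56000 (certain)
Overall = 0.46 × 13249.5 + 0.54 × 56000 = 6094.77 + 30240 = 36334.77

$36,334.77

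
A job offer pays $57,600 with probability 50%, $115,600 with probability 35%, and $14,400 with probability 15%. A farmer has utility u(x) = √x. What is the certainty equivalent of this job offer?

$66,049

E[u] = 0.5·√57600 + 0.35·√115600 + 0.15·√14400 = 0.5·240 + 0.35·340 + 0.15·120 = 257
CE = (257)² = 66049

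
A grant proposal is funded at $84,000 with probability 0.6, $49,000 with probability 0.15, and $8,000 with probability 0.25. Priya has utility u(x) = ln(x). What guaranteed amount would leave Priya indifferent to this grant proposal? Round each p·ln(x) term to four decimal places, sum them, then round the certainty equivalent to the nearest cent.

$43,036.33

E[u] = 0.6·ln(84000) + 0.15·ln(49000) + 0.25·ln(8000) = 6.8031 + 1.6199 + 2.2468 = 10.6698
CE = e^10.6698 ≈ 43036.33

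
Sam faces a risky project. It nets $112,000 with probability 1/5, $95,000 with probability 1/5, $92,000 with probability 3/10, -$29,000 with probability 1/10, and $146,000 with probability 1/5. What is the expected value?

EV = 1/5 × 112000 + 1/5 × 95000 + 3/10 × 92000 + 1/10 × (-29000) + 1/5 × 146000 = 22400 + 19000 + 27600 − 2900 + 29200 = 95300

$95,300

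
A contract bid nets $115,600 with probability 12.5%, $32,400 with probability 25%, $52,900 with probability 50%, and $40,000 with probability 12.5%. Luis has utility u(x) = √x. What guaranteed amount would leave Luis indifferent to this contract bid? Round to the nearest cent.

$51,756.25

E[u] = 0.125·√115600 + 0.25·√32400 + 0.5·√52900 + 0.125·√40000 = 0.125·340 + 0.25·180 + 0.5·230 + 0.125·200 = 227.5
CE = (227.5)² = 51756.25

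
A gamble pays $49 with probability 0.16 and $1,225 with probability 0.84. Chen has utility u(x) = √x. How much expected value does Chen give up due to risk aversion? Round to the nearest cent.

E[u] = 0.16·√49 + 0.84·√1225 = 0.16·7 + 0.84·35 = 30.52
CE = (30.52)² = 931.4704
Risk premium = EV − CE = 1036.84 − 931.4704 = 105.3696

$105.37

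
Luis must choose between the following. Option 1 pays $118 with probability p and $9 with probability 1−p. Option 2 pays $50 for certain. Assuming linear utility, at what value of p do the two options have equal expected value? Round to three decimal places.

p·118 + (1−p)·9 = 50
109p + 9 = 50
p = (50 − 9) / 109

p = 0.376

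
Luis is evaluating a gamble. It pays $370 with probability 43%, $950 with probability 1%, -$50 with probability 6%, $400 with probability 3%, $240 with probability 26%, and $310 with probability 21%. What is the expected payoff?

EV = 0.43 × 370 + 0.01 × 950 + 0.06 × (-50) + 0.03 × 400 + 0.26 × 240 + 0.21 × 310 = 159.1 + 9.5 − 3 + 12 + 62.4 + 65.1 = 305.1

$305.10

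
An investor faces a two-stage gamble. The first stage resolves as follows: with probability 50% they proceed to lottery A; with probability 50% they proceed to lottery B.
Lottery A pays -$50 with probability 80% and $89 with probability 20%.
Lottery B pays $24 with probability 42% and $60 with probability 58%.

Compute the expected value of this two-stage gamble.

EV(A) = 0.8 × (-50) + 0.2 × 89 = -40 + 17.8 = -22.2
EV(B) = 0.42 × 24 + 0.58 × 60 = 10.08 + 34.8 = 44.88
Overall = 0.5 × (-22.2) + 0.5 × 44.88 = -11.1 + 22.44 = 11.34

$11.34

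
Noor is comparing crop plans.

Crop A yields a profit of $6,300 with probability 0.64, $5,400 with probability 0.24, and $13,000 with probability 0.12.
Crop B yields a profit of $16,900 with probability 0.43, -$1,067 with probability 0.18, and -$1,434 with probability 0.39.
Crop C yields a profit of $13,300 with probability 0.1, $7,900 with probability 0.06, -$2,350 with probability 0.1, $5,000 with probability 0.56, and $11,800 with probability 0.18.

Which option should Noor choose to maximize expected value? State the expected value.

Crop A = 0.64 × 6300 + 0.24 × 5400 + 0.12 × 13000 = 4032 + 1296 + 1560 = 6888
Crop B = 0.43 × 16900 + 0.18 × (-1067) + 0.39 × (-1434) = 7267 − 192.06 − 559.26 = 6515.68
Crop C = 0.1 × 13300 + 0.06 × 7900 + 0.1 × (-2350) + 0.56 × 5000 + 0.18 × 11800 = 1330 + 474 − 235 + 2800 + 2124 = 6493

Crop A ($6,888)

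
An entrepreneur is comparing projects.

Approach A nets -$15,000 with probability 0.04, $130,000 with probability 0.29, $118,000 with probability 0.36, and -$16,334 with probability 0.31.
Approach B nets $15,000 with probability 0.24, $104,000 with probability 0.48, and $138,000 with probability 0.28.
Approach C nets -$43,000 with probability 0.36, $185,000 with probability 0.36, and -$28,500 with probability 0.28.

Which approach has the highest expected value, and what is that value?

Approach A = 0.04 × (-15000) + 0.29 × 130000 + 0.36 × 118000 + 0.31 × (-16334) = -600 + 37700 + 42480 − 5063.54 = 74516.46
Approach B = 0.24 × 15000 + 0.48 × 104000 + 0.28 × 138000 = 3600 + 49920 + 38640 = 92160
Approach C = 0.36 × (-43000) + 0.36 × 185000 + 0.28 × (-28500) = -15480 + 66600 − 7980 = 43140

Approach B ($92,160)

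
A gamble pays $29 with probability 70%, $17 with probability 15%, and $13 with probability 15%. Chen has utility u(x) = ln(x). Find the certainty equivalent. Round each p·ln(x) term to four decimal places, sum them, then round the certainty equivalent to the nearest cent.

$23.73

E[u] = 0.7·ln(29) + 0.15·ln(17) + 0.15·ln(13) = 2.3571 + 0.4250 + 0.3847 = 3.1668
CE = e^3.1668 ≈ 23.73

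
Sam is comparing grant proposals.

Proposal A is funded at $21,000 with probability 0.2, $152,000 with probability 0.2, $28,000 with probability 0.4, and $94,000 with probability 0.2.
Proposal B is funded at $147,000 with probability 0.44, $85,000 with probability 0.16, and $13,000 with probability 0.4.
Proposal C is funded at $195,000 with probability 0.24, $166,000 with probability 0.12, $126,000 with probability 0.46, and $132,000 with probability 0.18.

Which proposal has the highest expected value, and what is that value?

Proposal C ($148,440)

Proposal A = 0.2 × 21000 + 0.2 × 152000 + 0.4 × 28000 + 0.2 × 94000 = 4200 + 30400 + 11200 + 18800 = 64600
Proposal B = 0.44 × 147000 + 0.16 × 85000 + 0.4 × 13000 = 64680 + 13600 + 5200 = 83480
Proposal C = 0.24 × 195000 + 0.12 × 166000 + 0.46 × 126000 + 0.18 × 132000 = 46800 + 19920 + 57960 + 23760 = 148440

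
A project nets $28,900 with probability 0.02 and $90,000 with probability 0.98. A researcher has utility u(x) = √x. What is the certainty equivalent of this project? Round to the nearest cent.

E[u] = 0.02·√28900 + 0.98·√90000 = 0.02·170 + 0.98·300 = 297.4
CE = (297.4)² = 88446.76

$88,446.76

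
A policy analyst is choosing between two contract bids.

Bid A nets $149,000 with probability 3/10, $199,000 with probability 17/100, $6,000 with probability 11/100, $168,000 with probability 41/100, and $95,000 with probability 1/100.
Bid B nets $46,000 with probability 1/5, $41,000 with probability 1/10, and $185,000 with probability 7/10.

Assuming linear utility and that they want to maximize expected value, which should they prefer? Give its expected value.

Bid A ($149,020)

Bid A = 3/10 × 149000 + 17/100 × 199000 + 11/100 × 6000 + 41/100 × 168000 + 1/100 × 95000 = 44700 + 33830 + 660 + 68880 + 950 = 149020
Bid B = 1/5 × 46000 + 1/10 × 41000 + 7/10 × 185000 = 9200 + 4100 + 129500 = 142800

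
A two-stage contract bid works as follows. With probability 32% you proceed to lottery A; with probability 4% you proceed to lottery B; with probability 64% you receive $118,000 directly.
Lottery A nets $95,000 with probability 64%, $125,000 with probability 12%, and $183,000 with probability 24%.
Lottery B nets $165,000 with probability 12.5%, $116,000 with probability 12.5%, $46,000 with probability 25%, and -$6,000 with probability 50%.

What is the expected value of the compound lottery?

EV(A) = 0.64 × 95000 + 0.12 × 125000 + 0.24 × 183000 = 60800 + 15000 + 43920 = 119720
EV(B) = 0.125 × 165000 + 0.125 × 116000 + 0.25 × 46000 + 0.5 × (-6000) = 20625 + 14500 + 11500 − 3000 = 43625
Branch C: 118000 (certain)
Overall = 0.32 × 119720 + 0.04 × 43625 + 0.64 × 118000 = 38310.4 + 1745 + 75520 = 115575.4

$115,575.40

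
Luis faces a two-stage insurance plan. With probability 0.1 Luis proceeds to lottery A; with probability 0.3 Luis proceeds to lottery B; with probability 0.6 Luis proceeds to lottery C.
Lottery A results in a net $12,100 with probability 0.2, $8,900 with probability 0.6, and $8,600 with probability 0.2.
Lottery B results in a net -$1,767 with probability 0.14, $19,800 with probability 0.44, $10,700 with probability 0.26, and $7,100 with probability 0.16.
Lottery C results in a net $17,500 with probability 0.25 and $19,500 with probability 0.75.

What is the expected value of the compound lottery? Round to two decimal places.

EV(A) = 0.2 × 12100 + 0.6 × 8900 + 0.2 × 8600 = 2420 + 5340 + 1720 = 9480
EV(B) = 0.14 × (-1767) + 0.44 × 19800 + 0.26 × 10700 + 0.16 × 7100 = -247.38 + 8712 + 2782 + 1136 = 12382.62
EV(C) = 0.25 × 17500 + 0.75 × 19500 = 4375 + 14625 = 19000
Overall = 0.1 × 9480 + 0.3 × 12382.62 + 0.6 × 19000 = 948 + 3714.786 + 11400 = 16062.786

$16,062.79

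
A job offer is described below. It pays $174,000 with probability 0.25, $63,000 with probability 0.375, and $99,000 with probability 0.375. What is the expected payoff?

$104,250

EV = 0.25 × 174000 + 0.375 × 63000 + 0.375 × 99000 = 43500 + 23625 + 37125 = 104250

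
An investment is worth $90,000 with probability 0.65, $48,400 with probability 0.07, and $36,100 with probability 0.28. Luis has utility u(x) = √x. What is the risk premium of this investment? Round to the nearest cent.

E[u] = 0.65·√90000 + 0.07·√48400 + 0.28·√36100 = 0.65·300 + 0.07·220 + 0.28·190 = 263.6
CE = (263.6)² = 69484.96
Risk premium = EV − CE = 71996 − 69484.96 = 2511.04

$2,511.04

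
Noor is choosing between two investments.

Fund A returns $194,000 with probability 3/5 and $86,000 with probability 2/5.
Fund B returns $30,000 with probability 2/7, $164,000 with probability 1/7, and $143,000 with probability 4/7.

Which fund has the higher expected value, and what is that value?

Fund A ($150,800)

Fund A = 3/5 × 194000 + 2/5 × 86000 = 116400 + 34400 = 150800
Fund B = 2/7 × 30000 + 1/7 × 164000 + 4/7 × 143000 = 8571.4286 + 23428.5714 + 81714.2857 = 113714.2857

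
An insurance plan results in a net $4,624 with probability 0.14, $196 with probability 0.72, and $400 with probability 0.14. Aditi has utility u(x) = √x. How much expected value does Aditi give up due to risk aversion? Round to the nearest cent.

E[u] = 0.14·√4624 + 0.72·√196 + 0.14·√400 = 0.14·68 + 0.72·14 + 0.14·20 = 22.4
CE = (22.4)² = 501.76
Risk premium = EV − CE = 844.48 − 501.76 = 342.72

$342.72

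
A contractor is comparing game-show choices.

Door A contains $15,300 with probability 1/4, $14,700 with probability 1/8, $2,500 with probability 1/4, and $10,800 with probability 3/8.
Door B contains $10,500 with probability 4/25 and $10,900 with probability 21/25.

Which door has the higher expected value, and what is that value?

Door B ($10,836)

Door A = 1/4 × 15300 + 1/8 × 14700 + 1/4 × 2500 + 3/8 × 10800 = 3825 + 1837.5 + 625 + 4050 = 10337.5
Door B = 4/25 × 10500 + 21/25 × 10900 = 1680 + 9156 = 10836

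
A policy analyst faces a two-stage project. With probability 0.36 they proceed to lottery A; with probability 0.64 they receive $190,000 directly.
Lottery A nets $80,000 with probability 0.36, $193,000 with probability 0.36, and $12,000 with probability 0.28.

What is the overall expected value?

$158,190.40

EV(A) = 0.36 × 80000 + 0.36 × 193000 + 0.28 × 12000 = 28800 + 69480 + 3360 = 101640
Branch B: 190000 (certain)
Overall = 0.36 × 101640 + 0.64 × 190000 = 36590.4 + 121600 = 158190.4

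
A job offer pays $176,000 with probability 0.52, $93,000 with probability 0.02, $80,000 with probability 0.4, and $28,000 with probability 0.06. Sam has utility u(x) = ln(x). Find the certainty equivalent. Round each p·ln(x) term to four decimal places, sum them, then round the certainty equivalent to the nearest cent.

E[u] = 0.52·ln(176000) + 0.02·ln(93000) + 0.4·ln(80000) + 0.06·ln(28000) = 6.2807 + 0.2288 + 4.5159 + 0.6144 = 11.6398
CE = e^11.6398 ≈ 113527.46

$113,527.46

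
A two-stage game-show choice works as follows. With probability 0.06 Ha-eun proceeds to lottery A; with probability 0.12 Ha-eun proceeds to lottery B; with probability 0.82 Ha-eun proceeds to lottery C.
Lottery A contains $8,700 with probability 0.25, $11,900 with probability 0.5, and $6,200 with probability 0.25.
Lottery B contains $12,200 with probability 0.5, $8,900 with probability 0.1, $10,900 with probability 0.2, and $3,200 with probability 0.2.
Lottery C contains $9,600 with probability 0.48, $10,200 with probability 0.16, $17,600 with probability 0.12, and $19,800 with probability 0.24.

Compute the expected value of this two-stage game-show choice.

EV(A) = 0.25 × 8700 + 0.5 × 11900 + 0.25 × 6200 = 2175 + 5950 + 1550 = 9675
EV(B) = 0.5 × 12200 + 0.1 × 8900 + 0.2 × 10900 + 0.2 × 3200 = 6100 + 890 + 2180 + 640 = 9810
EV(C) = 0.48 × 9600 + 0.16 × 10200 + 0.12 × 17600 + 0.24 × 19800 = 4608 + 1632 + 2112 + 4752 = 13104
Overall = 0.06 × 9675 + 0.12 × 9810 + 0.82 × 13104 = 580.5 + 1177.2 + 10745.28 = 12502.98

$12,502.98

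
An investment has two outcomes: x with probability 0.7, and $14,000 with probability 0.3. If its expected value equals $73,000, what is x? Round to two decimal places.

0.7·x + 0.3·14000 = 73000
0.7·x = 73000 − 4200 = 68800
x = 68800 / 0.7 = 98285.7143

x = $98,285.71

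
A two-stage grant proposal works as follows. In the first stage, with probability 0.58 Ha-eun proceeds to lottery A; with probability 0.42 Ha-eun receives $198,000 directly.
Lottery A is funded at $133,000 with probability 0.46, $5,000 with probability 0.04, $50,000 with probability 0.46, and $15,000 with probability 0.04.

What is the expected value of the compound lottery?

EV(A) = 0.46 × 133000 + 0.04 × 5000 + 0.46 × 50000 + 0.04 × 15000 = 61180 + 200 + 23000 + 600 = 84980
Branch B: 198000 (certain)
Overall = 0.58 × 84980 + 0.42 × 198000 = 49288.4 + 83160 = 132448.4

$132,448.40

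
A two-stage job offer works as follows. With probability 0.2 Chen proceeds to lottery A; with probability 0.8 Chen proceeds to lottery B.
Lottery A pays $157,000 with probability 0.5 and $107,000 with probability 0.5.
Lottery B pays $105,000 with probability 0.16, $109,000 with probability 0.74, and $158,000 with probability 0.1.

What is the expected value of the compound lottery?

EV(A) = 0.5 × 157000 + 0.5 × 107000 = 78500 + 53500 = 132000
EV(B) = 0.16 × 105000 + 0.74 × 109000 + 0.1 × 158000 = 16800 + 80660 + 15800 = 113260
Overall = 0.2 × 132000 + 0.8 × 113260 = 26400 + 90608 = 117008

$117,008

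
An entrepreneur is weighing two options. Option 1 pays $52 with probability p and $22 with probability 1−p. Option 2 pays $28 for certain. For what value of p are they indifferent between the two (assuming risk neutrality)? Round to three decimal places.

p·52 + (1−p)·22 = 28
30p + 22 = 28
p = (28 − 22) / 30

p = 0.200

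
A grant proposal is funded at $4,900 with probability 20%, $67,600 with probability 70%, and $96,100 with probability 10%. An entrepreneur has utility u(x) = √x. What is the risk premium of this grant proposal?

$6,381

E[u] = 0.2·√4900 + 0.7·√67600 + 0.1·√96100 = 0.2·70 + 0.7·260 + 0.1·310 = 227
CE = (227)² = 51529
Risk premium = EV − CE = 57910 − 51529 = 6381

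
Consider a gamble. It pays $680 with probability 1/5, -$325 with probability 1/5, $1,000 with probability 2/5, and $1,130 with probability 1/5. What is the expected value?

EV = 1/5 × 680 + 1/5 × (-325) + 2/5 × 1000 + 1/5 × 1130 = 136 − 65 + 400 + 226 = 697

$697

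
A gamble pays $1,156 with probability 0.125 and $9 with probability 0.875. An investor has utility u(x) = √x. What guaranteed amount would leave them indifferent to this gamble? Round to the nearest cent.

E[u] = 0.125·√1156 + 0.875·√9 = 0.125·34 + 0.875·3 = 6.875
CE = (6.875)² = 47.265625

$47.27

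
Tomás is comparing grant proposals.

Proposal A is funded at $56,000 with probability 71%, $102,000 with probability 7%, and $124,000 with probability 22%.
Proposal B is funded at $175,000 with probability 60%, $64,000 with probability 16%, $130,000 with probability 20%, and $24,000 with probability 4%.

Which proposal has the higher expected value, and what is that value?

Proposal A = 0.71 × 56000 + 0.07 × 102000 + 0.22 × 124000 = 39760 + 7140 + 27280 = 74180
Proposal B = 0.6 × 175000 + 0.16 × 64000 + 0.2 × 130000 + 0.04 × 24000 = 105000 + 10240 + 26000 + 960 = 142200

Proposal B ($142,200)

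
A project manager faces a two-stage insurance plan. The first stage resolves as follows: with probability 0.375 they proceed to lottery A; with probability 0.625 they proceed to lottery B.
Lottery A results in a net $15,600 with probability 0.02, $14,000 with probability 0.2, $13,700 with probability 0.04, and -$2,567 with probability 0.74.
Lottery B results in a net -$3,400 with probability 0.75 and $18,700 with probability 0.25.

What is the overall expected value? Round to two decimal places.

EV(A) = 0.02 × 15600 + 0.2 × 14000 + 0.04 × 13700 + 0.74 × (-2567) = 312 + 2800 + 548 − 1899.58 = 1760.42
EV(B) = 0.75 × (-3400) + 0.25 × 18700 = -2550 + 4675 = 2125
Overall = 0.375 × 1760.42 + 0.625 × 2125 = 660.1575 + 1328.125 = 1988.2825

$1,988.28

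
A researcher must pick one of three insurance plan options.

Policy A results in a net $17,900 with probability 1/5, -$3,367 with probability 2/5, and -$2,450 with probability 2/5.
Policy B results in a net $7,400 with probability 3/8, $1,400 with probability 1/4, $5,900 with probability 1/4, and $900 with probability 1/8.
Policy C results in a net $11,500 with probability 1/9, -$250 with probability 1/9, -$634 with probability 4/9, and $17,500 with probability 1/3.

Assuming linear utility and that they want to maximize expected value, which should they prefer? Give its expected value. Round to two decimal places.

Policy A = 1/5 × 17900 + 2/5 × (-3367) + 2/5 × (-2450) = 3580 − 1346.8 − 980 = 1253.2
Policy B = 3/8 × 7400 + 1/4 × 1400 + 1/4 × 5900 + 1/8 × 900 = 2775 + 350 + 1475 + 112.5 = 4712.5
Policy C = 1/9 × 11500 + 1/9 × (-250) + 4/9 × (-634) + 1/3 × 17500 = 1277.7778 − 27.7778 − 281.7778 + 5833.3333 = 6801.5556

Policy C ($6,801.56)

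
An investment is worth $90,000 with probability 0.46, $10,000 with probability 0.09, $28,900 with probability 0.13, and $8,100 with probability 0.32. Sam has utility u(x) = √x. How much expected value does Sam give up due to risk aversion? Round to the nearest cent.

E[u] = 0.46·√90000 + 0.09·√10000 + 0.13·√28900 + 0.32·√8100 = 0.46·300 + 0.09·100 + 0.13·170 + 0.32·90 = 197.9
CE = (197.9)² = 39164.41
Risk premium = EV − CE = 48649 − 39164.41 = 9484.59

$9,484.59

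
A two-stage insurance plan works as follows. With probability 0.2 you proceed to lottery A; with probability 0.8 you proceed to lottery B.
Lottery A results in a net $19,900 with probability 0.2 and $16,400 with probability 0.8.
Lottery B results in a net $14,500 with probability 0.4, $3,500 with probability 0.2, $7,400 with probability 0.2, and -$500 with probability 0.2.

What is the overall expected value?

$9,724

EV(A) = 0.2 × 19900 + 0.8 × 16400 = 3980 + 13120 = 17100
EV(B) = 0.4 × 14500 + 0.2 × 3500 + 0.2 × 7400 + 0.2 × (-500) = 5800 + 700 + 1480 − 100 = 7880
Overall = 0.2 × 17100 + 0.8 × 7880 = 3420 + 6304 = 9724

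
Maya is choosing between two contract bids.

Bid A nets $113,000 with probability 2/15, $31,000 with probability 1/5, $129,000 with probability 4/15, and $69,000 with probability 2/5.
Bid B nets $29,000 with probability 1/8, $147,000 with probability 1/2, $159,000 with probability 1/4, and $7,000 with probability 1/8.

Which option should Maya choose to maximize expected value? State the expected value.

Bid B ($117,750)

Bid A = 2/15 × 113000 + 1/5 × 31000 + 4/15 × 129000 + 2/5 × 69000 = 15066.6667 + 6200 + 34400 + 27600 = 83266.6667
Bid B = 1/8 × 29000 + 1/2 × 147000 + 1/4 × 159000 + 1/8 × 7000 = 3625 + 73500 + 39750 + 875 = 117750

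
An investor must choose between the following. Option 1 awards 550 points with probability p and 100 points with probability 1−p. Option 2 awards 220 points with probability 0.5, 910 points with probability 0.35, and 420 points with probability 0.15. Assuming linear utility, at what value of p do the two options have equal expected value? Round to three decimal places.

p = 0.870

EV(Option 2) = 0.5 × 220 + 0.35 × 910 + 0.15 × 420 = 110 + 318.5 + 63 = 491.5
p·550 + (1−p)·100 = 491.5
450p + 100 = 491.5
p = (491.5 − 100) / 450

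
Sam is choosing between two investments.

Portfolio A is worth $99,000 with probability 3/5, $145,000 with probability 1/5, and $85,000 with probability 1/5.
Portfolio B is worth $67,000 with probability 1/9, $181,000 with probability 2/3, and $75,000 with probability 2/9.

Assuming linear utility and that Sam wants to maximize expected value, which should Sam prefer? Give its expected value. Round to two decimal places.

Portfolio A = 3/5 × 99000 + 1/5 × 145000 + 1/5 × 85000 = 59400 + 29000 + 17000 = 105400
Portfolio B = 1/9 × 67000 + 2/3 × 181000 + 2/9 × 75000 = 7444.4444 + 120666.6667 + 16666.6667 = 144777.7778

Portfolio B ($144,777.78)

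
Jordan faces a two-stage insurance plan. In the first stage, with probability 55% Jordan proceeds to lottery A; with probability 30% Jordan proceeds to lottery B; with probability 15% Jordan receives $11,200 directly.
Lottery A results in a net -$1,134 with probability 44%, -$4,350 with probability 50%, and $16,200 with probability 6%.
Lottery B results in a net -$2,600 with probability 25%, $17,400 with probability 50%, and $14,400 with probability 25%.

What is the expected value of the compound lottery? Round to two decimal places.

$4,238.92

EV(A) = 0.44 × (-1134) + 0.5 × (-4350) + 0.06 × 16200 = -498.96 − 2175 + 972 = -1701.96
EV(B) = 0.25 × (-2600) + 0.5 × 17400 + 0.25 × 14400 = -650 + 8700 + 3600 = 11650
Branch C: 11200 (certain)
Overall = 0.55 × (-1701.96) + 0.3 × 11650 + 0.15 × 11200 = -936.078 + 3495 + 1680 = 4238.922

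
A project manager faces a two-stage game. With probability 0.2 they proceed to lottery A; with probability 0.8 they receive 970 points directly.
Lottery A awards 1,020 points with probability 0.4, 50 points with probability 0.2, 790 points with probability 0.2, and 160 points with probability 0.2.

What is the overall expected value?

897.6 points

EV(A) = 0.4 × 1020 + 0.2 × 50 + 0.2 × 790 + 0.2 × 160 = 408 + 10 + 158 + 32 = 608
Branch B: 970 (certain)
Overall = 0.2 × 608 + 0.8 × 970 = 121.6 + 776 = 897.6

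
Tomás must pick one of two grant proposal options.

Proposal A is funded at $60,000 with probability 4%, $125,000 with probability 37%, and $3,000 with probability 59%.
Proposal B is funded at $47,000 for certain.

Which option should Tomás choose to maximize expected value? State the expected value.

Proposal A ($50,420)

Proposal A = 0.04 × 60000 + 0.37 × 125000 + 0.59 × 3000 = 2400 + 46250 + 1770 = 50420
Proposal B: 47000 (certain)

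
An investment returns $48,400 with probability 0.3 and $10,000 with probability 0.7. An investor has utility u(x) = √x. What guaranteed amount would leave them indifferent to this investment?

$18,496

E[u] = 0.3·√48400 + 0.7·√10000 = 0.3·220 + 0.7·100 = 136
CE = (136)² = 18496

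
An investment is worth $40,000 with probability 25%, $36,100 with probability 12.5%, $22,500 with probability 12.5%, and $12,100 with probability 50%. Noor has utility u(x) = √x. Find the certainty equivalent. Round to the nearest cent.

$21,756.25

E[u] = 0.25·√40000 + 0.125·√36100 + 0.125·√22500 + 0.5·√12100 = 0.25·200 + 0.125·190 + 0.125·150 + 0.5·110 = 147.5
CE = (147.5)² = 21756.25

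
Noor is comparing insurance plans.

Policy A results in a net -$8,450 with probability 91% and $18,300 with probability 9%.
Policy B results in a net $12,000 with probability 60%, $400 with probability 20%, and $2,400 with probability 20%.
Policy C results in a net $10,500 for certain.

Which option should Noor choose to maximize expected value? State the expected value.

Policy C ($10,500)

Policy A = 0.91 × (-8450) + 0.09 × 18300 = -7689.5 + 1647 = -6042.5
Policy B = 0.6 × 12000 + 0.2 × 400 + 0.2 × 2400 = 7200 + 80 + 480 = 7760
Policy C: 10500 (certain)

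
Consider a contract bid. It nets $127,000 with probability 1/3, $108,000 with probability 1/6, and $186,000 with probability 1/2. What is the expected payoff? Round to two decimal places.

EV = 1/3 × 127000 + 1/6 × 108000 + 1/2 × 186000 = 42333.3333 + 18000 + 93000 = 153333.3333

$153,333.33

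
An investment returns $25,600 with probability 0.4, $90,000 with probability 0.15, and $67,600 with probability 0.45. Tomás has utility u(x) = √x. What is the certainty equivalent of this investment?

E[u] = 0.4·√25600 + 0.15·√90000 + 0.45·√67600 = 0.4·160 + 0.15·300 + 0.45·260 = 226
CE = (226)² = 51076

$51,076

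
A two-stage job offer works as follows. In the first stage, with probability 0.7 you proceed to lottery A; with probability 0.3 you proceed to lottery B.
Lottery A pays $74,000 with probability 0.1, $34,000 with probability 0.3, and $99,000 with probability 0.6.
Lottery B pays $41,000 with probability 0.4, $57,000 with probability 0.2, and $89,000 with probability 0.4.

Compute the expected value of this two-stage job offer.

EV(A) = 0.1 × 74000 + 0.3 × 34000 + 0.6 × 99000 = 7400 + 10200 + 59400 = 77000
EV(B) = 0.4 × 41000 + 0.2 × 57000 + 0.4 × 89000 = 16400 + 11400 + 35600 = 63400
Overall = 0.7 × 77000 + 0.3 × 63400 = 53900 + 19020 = 72920

$72,920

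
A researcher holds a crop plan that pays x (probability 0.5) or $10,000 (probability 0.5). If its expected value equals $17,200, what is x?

0.5·x + 0.5·10000 = 17200
0.5·x = 17200 − 5000 = 12200
x = 12200 / 0.5 = 24400

x = $24,400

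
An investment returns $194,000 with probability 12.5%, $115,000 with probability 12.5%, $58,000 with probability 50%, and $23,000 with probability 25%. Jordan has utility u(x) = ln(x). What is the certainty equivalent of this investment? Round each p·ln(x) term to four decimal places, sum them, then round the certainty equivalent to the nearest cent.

$58,308.32

E[u] = 0.125·ln(194000) + 0.125·ln(115000) + 0.5·ln(58000) + 0.25·ln(23000) = 1.5220 + 1.4566 + 5.4841 + 2.5108 = 10.9735
CE = e^10.9735 ≈ 58308.32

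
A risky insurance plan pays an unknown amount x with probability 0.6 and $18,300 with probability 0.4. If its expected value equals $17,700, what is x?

0.6·x + 0.4·18300 = 17700
0.6·x = 17700 − 7320 = 10380
x = 10380 / 0.6 = 17300

x = $17,300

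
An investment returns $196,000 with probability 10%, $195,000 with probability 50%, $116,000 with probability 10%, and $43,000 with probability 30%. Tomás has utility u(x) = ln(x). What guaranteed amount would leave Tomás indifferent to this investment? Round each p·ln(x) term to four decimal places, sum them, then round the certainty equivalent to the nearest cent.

$117,688.90

E[u] = 0.1·ln(196000) + 0.5·ln(195000) + 0.1·ln(116000) + 0.3·ln(43000) = 1.2186 + 6.0904 + 1.1661 + 3.2007 = 11.6758
CE = e^11.6758 ≈ 117688.90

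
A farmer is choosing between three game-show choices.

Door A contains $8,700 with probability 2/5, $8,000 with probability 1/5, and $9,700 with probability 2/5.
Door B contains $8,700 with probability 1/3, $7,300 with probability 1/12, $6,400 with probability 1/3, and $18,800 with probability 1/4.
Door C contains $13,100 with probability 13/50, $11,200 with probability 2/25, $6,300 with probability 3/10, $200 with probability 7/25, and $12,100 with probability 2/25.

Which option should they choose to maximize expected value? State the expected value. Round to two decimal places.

Door B ($10,341.67)

Door A = 2/5 × 8700 + 1/5 × 8000 + 2/5 × 9700 = 3480 + 1600 + 3880 = 8960
Door B = 1/3 × 8700 + 1/12 × 7300 + 1/3 × 6400 + 1/4 × 18800 = 2900 + 608.3333 + 2133.3333 + 4700 = 10341.6667
Door C = 13/50 × 13100 + 2/25 × 11200 + 3/10 × 6300 + 7/25 × 200 + 2/25 × 12100 = 3406 + 896 + 1890 + 56 + 968 = 7216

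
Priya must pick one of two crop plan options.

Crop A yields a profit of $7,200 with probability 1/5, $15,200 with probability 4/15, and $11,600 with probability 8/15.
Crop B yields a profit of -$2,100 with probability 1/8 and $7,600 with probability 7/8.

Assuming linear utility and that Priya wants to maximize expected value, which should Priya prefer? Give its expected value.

Crop A ($11,680)

Crop A = 1/5 × 7200 + 4/15 × 15200 + 8/15 × 11600 = 1440 + 4053.3333 + 6186.6667 = 11680
Crop B = 1/8 × (-2100) + 7/8 × 7600 = -262.5 + 6650 = 6387.5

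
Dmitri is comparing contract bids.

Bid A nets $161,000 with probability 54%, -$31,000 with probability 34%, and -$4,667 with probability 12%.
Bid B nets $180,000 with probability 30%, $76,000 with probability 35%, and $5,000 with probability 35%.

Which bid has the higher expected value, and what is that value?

Bid A = 0.54 × 161000 + 0.34 × (-31000) + 0.12 × (-4667) = 86940 − 10540 − 560.04 = 75839.96
Bid B = 0.3 × 180000 + 0.35 × 76000 + 0.35 × 5000 = 54000 + 26600 + 1750 = 82350

Bid B ($82,350)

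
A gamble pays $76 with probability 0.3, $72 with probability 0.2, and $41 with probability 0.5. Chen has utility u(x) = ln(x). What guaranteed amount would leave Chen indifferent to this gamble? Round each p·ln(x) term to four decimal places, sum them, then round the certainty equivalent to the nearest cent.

$55.22

E[u] = 0.3·ln(76) + 0.2·ln(72) + 0.5·ln(41) = 1.2992 + 0.8553 + 1.8568 = 4.0113
CE = e^4.0113 ≈ 55.22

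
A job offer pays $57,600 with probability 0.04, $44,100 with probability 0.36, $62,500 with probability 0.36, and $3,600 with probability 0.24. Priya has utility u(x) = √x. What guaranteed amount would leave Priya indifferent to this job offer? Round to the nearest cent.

$35,948.16

E[u] = 0.04·√57600 + 0.36·√44100 + 0.36·√62500 + 0.24·√3600 = 0.04·240 + 0.36·210 + 0.36·250 + 0.24·60 = 189.6
CE = (189.6)² = 35948.16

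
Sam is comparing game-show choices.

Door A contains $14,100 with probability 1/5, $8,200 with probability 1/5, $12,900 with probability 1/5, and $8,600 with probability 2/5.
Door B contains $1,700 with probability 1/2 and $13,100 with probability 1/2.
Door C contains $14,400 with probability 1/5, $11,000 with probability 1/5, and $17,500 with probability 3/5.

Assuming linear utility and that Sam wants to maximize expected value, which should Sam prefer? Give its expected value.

Door A = 1/5 × 14100 + 1/5 × 8200 + 1/5 × 12900 + 2/5 × 8600 = 2820 + 1640 + 2580 + 3440 = 10480
Door B = 1/2 × 1700 + 1/2 × 13100 = 850 + 6550 = 7400
Door C = 1/5 × 14400 + 1/5 × 11000 + 3/5 × 17500 = 2880 + 2200 + 10500 = 15580

Door C ($15,580)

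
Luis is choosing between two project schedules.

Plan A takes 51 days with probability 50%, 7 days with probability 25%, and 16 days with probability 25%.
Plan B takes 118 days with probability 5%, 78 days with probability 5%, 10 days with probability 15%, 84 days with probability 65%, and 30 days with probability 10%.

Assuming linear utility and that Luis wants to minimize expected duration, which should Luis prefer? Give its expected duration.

Plan A = 0.5 × 51 + 0.25 × 7 + 0.25 × 16 = 25.5 + 1.75 + 4 = 31.25
Plan B = 0.05 × 118 + 0.05 × 78 + 0.15 × 10 + 0.65 × 84 + 0.1 × 30 = 5.9 + 3.9 + 1.5 + 54.6 + 3 = 68.9

Plan A (31.25 days)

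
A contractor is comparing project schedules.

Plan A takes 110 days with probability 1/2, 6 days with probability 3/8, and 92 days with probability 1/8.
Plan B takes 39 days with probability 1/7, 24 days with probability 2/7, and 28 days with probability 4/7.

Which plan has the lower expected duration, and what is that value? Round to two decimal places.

Plan A = 1/2 × 110 + 3/8 × 6 + 1/8 × 92 = 55 + 2.25 + 11.5 = 68.75
Plan B = 1/7 × 39 + 2/7 × 24 + 4/7 × 28 = 5.5714 + 6.8571 + 16 = 28.4286

Plan B (28.43 days)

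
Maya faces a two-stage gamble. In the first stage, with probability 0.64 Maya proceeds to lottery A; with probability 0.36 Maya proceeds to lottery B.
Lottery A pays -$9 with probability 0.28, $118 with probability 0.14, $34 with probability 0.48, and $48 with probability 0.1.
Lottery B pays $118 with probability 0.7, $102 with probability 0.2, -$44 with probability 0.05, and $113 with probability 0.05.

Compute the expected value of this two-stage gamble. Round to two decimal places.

EV(A) = 0.28 × (-9) + 0.14 × 118 + 0.48 × 34 + 0.1 × 48 = -2.52 + 16.52 + 16.32 + 4.8 = 35.12
EV(B) = 0.7 × 118 + 0.2 × 102 + 0.05 × (-44) + 0.05 × 113 = 82.6 + 20.4 − 2.2 + 5.65 = 106.45
Overall = 0.64 × 35.12 + 0.36 × 106.45 = 22.4768 + 38.322 = 60.7988

$60.80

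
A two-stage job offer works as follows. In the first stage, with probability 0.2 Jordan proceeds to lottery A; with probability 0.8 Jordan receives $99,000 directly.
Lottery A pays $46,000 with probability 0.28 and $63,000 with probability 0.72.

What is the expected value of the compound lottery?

$90,848

EV(A) = 0.28 × 46000 + 0.72 × 63000 = 12880 + 45360 = 58240
Branch B: 99000 (certain)
Overall = 0.2 × 58240 + 0.8 × 99000 = 11648 + 79200 = 90848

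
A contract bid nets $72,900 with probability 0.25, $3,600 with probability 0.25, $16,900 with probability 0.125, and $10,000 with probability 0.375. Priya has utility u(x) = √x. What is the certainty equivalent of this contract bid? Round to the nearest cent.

E[u] = 0.25·√72900 + 0.25·√3600 + 0.125·√16900 + 0.375·√10000 = 0.25·270 + 0.25·60 + 0.125·130 + 0.375·100 = 136.25
CE = (136.25)² = 18564.0625

$18,564.06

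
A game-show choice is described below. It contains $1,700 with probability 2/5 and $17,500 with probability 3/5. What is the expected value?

EV = 2/5 × 1700 + 3/5 × 17500 = 680 + 10500 = 11180

$11,180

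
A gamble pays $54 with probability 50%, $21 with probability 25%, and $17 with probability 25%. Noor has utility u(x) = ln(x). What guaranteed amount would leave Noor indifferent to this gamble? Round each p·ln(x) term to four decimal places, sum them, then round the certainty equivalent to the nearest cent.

$31.94

E[u] = 0.5·ln(54) + 0.25·ln(21) + 0.25·ln(17) = 1.9945 + 0.7611 + 0.7083 = 3.4639
CE = e^3.4639 ≈ 31.94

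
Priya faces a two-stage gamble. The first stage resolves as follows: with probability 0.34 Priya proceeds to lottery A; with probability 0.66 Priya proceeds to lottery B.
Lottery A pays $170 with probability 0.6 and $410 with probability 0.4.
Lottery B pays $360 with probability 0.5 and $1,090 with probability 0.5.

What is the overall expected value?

EV(A) = 0.6 × 170 + 0.4 × 410 = 102 + 164 = 266
EV(B) = 0.5 × 360 + 0.5 × 1090 = 180 + 545 = 725
Overall = 0.34 × 266 + 0.66 × 725 = 90.44 + 478.5 = 568.94

$568.94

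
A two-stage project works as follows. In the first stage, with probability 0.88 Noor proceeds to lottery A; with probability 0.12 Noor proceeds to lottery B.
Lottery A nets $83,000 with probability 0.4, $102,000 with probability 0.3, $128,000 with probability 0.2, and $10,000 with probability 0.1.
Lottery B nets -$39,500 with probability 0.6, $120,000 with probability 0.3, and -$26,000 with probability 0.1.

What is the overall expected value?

$80,716

EV(A) = 0.4 × 83000 + 0.3 × 102000 + 0.2 × 128000 + 0.1 × 10000 = 33200 + 30600 + 25600 + 1000 = 90400
EV(B) = 0.6 × (-39500) + 0.3 × 120000 + 0.1 × (-26000) = -23700 + 36000 − 2600 = 9700
Overall = 0.88 × 90400 + 0.12 × 9700 = 79552 + 1164 = 80716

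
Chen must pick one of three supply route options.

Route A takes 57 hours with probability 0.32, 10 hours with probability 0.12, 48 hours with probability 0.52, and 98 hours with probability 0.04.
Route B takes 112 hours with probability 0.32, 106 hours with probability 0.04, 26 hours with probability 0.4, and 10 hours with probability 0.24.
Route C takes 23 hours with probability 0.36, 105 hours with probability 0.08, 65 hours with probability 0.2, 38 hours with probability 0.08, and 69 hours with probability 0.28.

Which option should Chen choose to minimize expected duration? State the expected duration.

Route A = 0.32 × 57 + 0.12 × 10 + 0.52 × 48 + 0.04 × 98 = 18.24 + 1.2 + 24.96 + 3.92 = 48.32
Route B = 0.32 × 112 + 0.04 × 106 + 0.4 × 26 + 0.24 × 10 = 35.84 + 4.24 + 10.4 + 2.4 = 52.88
Route C = 0.36 × 23 + 0.08 × 105 + 0.2 × 65 + 0.08 × 38 + 0.28 × 69 = 8.28 + 8.4 + 13 + 3.04 + 19.32 = 52.04

Route A (48.32 hours)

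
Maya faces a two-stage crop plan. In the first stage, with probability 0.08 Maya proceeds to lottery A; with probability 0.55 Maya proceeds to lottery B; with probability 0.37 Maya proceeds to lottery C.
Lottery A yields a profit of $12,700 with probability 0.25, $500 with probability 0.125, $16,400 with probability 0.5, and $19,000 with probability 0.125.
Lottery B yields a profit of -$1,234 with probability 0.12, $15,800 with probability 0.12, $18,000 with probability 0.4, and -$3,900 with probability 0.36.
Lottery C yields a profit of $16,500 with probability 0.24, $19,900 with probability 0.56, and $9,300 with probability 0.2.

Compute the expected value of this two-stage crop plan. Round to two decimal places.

$11,530.84

EV(A) = 0.25 × 12700 + 0.125 × 500 + 0.5 × 16400 + 0.125 × 19000 = 3175 + 62.5 + 8200 + 2375 = 13812.5
EV(B) = 0.12 × (-1234) + 0.12 × 15800 + 0.4 × 18000 + 0.36 × (-3900) = -148.08 + 1896 + 7200 − 1404 = 7543.92
EV(C) = 0.24 × 16500 + 0.56 × 19900 + 0.2 × 9300 = 3960 + 11144 + 1860 = 16964
Overall = 0.08 × 13812.5 + 0.55 × 7543.92 + 0.37 × 16964 = 1105 + 4149.156 + 6276.68 = 11530.836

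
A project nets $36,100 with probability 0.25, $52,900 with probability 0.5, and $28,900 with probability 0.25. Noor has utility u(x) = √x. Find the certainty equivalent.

E[u] = 0.25·√36100 + 0.5·√52900 + 0.25·√28900 = 0.25·190 + 0.5·230 + 0.25·170 = 205
CE = (205)² = 42025

$42,025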